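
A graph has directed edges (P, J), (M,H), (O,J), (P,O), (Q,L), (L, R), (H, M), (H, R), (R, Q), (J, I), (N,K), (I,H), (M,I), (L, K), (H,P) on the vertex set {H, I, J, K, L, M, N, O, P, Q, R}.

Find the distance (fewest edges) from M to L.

4

Distance 0: M.
Distance 1: H, I.
Distance 2: P, R.
Distance 3: J, O, Q.
Distance 4: L — contains L.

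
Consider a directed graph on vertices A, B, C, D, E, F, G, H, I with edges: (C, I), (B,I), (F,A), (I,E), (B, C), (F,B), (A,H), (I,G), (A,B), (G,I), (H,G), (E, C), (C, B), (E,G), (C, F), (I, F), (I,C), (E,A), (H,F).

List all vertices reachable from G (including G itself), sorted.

A, B, C, E, F, G, H, I

Start at G.
Its neighbours: I.
Then their neighbours: C, E, F.
Then next layer: A, B.
Then next layer: H.
Nothing further is reachable.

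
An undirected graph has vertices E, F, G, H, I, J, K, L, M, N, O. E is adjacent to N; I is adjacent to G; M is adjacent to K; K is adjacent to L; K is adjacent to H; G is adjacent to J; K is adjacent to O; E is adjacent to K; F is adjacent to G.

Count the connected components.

2

From E: component {E, H, K, L, M, N, O}.
From F: component {F, G, I, J}.
That's 2 components.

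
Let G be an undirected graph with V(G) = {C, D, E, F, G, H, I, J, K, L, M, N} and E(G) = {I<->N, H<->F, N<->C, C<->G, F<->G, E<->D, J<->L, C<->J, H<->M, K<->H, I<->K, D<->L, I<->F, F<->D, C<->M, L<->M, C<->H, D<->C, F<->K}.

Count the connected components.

1

From C: component {C, D, E, F, G, H, I, J, K, L, M, N}.
That's 1 component.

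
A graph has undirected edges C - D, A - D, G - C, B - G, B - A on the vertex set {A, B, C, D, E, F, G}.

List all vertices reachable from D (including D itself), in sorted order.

A, B, C, D, G

Start at D.
Its neighbours: A, C.
Then their neighbours: B, G.
Nothing further is reachable.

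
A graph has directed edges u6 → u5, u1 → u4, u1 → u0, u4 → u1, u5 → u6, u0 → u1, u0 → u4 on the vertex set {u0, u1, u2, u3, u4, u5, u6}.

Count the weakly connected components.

4

From u0: component {u0, u1, u4}.
From u2: component {u2}.
From u3: component {u3}.
From u5: component {u5, u6}.
That's 4 components.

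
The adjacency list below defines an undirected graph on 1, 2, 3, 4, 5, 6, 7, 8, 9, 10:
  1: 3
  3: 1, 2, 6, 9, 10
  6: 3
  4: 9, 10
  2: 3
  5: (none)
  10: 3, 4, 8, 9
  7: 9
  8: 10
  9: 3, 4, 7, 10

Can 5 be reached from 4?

Explore from 4.
Distance 1: reach 9, 10.
Distance 2: reach 3, 7, 8.
Distance 3: reach 1, 2, 6.
The search is exhausted without reaching 5; it lies in a different component.

No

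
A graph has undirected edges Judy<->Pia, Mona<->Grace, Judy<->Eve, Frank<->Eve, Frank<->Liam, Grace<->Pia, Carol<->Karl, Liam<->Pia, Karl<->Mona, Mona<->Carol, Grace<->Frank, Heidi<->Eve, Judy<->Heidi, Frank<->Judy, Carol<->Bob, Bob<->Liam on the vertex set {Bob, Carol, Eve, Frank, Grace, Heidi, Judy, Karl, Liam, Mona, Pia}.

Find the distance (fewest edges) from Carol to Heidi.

Distance 0: Carol.
Distance 1: Bob, Karl, Mona.
Distance 2: Grace, Liam.
Distance 3: Frank, Pia.
Distance 4: Eve, Judy.
Distance 5: Heidi — contains Heidi.

5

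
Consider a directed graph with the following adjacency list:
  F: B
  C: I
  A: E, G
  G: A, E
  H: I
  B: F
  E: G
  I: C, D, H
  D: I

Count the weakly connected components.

From A: component {A, E, G}.
From B: component {B, F}.
From C: component {C, D, H, I}.
That's 3 components.

3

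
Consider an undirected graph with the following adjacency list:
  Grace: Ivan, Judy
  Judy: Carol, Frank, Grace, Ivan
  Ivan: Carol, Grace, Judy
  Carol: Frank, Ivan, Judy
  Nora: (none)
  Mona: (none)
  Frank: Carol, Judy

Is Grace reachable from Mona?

No

Mona has no edges, so nothing is reachable from it.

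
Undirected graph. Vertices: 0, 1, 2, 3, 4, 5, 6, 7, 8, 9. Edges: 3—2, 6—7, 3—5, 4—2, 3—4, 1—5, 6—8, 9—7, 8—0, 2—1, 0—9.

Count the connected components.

2

From 0: component {0, 6, 7, 8, 9}.
From 1: component {1, 2, 3, 4, 5}.
That's 2 components.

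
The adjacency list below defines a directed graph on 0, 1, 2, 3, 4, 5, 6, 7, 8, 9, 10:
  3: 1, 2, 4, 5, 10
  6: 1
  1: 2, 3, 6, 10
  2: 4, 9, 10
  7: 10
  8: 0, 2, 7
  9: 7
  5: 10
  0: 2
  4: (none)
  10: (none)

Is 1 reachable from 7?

No

Explore from 7.
Distance 1: reach 10.
The search from 7 is exhausted; no directed path reaches 1.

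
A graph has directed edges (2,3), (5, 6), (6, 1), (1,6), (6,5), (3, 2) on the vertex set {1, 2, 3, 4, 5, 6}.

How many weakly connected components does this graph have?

3

From 1: component {1, 5, 6}.
From 2: component {2, 3}.
From 4: component {4}.
That's 3 components.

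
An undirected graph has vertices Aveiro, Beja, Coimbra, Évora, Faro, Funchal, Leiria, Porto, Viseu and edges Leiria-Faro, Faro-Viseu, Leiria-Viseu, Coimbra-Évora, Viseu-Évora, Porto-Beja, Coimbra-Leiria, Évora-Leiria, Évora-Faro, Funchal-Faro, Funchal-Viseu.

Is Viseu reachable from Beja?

Explore from Beja.
Distance 1: reach Porto.
The search is exhausted without reaching Viseu; it lies in a different component.

No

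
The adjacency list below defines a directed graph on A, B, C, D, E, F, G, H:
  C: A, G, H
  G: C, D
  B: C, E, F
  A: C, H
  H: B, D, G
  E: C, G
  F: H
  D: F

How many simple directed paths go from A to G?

7

A→C→G
A→C→H→B→E→G
A→C→H→G
A→H→B→C→G
A→H→B→E→C→G
A→H→B→E→G
A→H→G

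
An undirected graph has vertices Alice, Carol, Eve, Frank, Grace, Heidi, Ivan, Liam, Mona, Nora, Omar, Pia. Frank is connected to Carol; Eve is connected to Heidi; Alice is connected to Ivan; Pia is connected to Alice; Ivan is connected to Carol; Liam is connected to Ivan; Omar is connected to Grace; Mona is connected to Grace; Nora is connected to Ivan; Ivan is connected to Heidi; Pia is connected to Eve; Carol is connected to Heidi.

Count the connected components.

From Alice: component {Alice, Carol, Eve, Frank, Heidi, Ivan, Liam, Nora, Pia}.
From Grace: component {Grace, Mona, Omar}.
That's 2 components.

2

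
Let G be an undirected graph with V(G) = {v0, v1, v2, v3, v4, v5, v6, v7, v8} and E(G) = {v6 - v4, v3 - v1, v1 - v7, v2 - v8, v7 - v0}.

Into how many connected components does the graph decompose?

From v0: component {v0, v1, v3, v7}.
From v2: component {v2, v8}.
From v4: component {v4, v6}.
From v5: component {v5}.
That's 4 components.

4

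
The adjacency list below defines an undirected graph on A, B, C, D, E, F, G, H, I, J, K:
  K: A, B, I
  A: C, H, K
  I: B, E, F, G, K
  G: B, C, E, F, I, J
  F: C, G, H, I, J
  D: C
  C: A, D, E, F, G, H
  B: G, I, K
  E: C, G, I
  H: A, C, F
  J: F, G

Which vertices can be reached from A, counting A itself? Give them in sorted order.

A, B, C, D, E, F, G, H, I, J, K

Start at A.
Its neighbours: C, H, K.
Then their neighbours: B, D, E, F, G, I.
Then next layer: J.
Every vertex is now reached.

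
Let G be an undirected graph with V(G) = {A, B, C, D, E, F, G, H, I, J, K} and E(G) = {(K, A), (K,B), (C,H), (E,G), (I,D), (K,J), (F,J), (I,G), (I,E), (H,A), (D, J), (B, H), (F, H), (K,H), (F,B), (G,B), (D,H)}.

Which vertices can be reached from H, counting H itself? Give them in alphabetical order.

Start at H.
Its neighbours: A, B, C, D, F, K.
Then their neighbours: G, I, J.
Then next layer: E.
Every vertex is now reached.

A, B, C, D, E, F, G, H, I, J, K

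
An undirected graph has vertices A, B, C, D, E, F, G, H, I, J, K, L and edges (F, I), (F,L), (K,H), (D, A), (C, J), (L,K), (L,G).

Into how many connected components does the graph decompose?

5

From A: component {A, D}.
From B: component {B}.
From C: component {C, J}.
From E: component {E}.
From F: component {F, G, H, I, K, L}.
That's 5 components.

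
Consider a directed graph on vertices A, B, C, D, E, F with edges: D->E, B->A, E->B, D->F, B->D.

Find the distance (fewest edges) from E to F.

3

Distance 0: E.
Distance 1: B.
Distance 2: A, D.
Distance 3: F — contains F.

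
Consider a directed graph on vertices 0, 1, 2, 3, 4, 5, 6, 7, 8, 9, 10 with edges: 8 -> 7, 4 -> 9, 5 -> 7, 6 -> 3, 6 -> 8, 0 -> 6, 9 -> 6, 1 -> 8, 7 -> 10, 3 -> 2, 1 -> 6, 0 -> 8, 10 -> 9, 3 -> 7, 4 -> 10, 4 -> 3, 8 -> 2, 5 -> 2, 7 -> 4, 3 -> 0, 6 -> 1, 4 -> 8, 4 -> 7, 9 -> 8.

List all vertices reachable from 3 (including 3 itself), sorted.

0, 1, 2, 3, 4, 6, 7, 8, 9, 10

Start at 3.
Its neighbours: 0, 2, 7.
Then their neighbours: 4, 6, 8, 10.
Then next layer: 1, 9.
Nothing further is reachable.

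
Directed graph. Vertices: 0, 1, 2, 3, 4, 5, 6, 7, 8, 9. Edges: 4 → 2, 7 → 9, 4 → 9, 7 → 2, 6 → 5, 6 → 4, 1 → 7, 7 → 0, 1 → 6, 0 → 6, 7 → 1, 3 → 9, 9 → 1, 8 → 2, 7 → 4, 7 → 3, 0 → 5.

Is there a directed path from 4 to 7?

Yes

Explore from 4.
Distance 1: reach 2, 9.
Distance 2: reach 1.
Distance 3: reach 6, 7.
Found 7.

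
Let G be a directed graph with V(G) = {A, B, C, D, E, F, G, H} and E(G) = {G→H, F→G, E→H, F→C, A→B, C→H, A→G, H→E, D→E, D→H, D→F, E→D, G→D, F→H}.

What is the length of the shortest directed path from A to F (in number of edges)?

3

Distance 0: A.
Distance 1: B, G.
Distance 2: D, H.
Distance 3: E, F — contains F.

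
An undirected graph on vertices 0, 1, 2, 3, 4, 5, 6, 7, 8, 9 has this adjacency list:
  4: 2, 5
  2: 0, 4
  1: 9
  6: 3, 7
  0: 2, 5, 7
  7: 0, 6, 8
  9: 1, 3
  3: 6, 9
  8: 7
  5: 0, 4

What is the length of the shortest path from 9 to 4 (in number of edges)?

Distance 0: 9.
Distance 1: 1, 3.
Distance 2: 6.
Distance 3: 7.
Distance 4: 0, 8.
Distance 5: 2, 5.
Distance 6: 4 — contains 4.

6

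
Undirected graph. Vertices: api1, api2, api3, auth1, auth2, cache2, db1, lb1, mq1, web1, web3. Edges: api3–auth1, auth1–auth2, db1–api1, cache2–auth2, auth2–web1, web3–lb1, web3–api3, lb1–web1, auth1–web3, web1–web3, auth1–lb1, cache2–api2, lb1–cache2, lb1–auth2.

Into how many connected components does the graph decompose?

From api1: component {api1, db1}.
From api2: component {api2, api3, auth1, auth2, cache2, lb1, web1, web3}.
From mq1: component {mq1}.
That's 3 components.

3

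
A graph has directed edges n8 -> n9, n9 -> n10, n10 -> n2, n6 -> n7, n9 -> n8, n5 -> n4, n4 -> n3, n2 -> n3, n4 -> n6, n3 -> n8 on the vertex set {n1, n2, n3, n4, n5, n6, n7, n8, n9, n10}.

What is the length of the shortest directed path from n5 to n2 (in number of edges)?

6

Distance 0: n5.
Distance 1: n4.
Distance 2: n3, n6.
Distance 3: n7, n8.
Distance 4: n9.
Distance 5: n10.
Distance 6: n2 — contains n2.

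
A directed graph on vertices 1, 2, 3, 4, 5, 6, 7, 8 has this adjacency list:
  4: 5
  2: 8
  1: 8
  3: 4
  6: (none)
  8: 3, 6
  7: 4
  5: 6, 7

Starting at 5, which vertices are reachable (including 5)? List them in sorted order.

4, 5, 6, 7

Start at 5.
Its neighbours: 6, 7.
Then their neighbours: 4.
Nothing further is reachable.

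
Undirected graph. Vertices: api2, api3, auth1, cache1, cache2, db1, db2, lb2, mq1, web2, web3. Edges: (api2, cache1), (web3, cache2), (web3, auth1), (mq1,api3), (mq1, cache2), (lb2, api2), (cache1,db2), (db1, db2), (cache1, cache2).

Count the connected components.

2

From api2: component {api2, api3, auth1, cache1, cache2, db1, db2, lb2, mq1, web3}.
From web2: component {web2}.
That's 2 components.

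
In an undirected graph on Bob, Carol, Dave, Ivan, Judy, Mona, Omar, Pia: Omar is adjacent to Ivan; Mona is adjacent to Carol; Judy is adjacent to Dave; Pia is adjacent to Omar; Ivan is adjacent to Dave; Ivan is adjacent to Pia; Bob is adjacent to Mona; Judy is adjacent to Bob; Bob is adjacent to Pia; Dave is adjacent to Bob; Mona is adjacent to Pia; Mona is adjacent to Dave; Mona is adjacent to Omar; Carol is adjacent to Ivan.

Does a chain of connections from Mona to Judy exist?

Yes

Explore from Mona.
Distance 1: reach Bob, Carol, Dave, Omar, Pia.
Distance 2: reach Ivan, Judy.
Found Judy.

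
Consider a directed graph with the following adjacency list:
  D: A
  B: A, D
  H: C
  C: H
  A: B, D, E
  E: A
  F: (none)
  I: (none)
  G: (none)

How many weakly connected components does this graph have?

From A: component {A, B, D, E}.
From C: component {C, H}.
From F: component {F}.
From G: component {G}.
From I: component {I}.
That's 5 components.

5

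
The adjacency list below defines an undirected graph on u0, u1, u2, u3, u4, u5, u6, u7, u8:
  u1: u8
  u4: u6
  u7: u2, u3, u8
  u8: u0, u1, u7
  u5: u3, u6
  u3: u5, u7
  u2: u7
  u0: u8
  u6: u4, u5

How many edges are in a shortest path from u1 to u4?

Distance 0: u1.
Distance 1: u8.
Distance 2: u0, u7.
Distance 3: u2, u3.
Distance 4: u5.
Distance 5: u6.
Distance 6: u4 — contains u4.

6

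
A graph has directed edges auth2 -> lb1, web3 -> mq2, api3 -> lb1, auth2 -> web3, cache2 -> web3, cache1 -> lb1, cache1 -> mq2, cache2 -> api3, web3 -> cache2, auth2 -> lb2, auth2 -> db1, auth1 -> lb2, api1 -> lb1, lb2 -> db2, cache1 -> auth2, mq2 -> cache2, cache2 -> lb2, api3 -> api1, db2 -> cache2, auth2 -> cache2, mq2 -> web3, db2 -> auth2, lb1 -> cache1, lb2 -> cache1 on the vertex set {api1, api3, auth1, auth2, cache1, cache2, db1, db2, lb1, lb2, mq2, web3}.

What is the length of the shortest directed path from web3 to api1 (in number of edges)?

3

Distance 0: web3.
Distance 1: cache2, mq2.
Distance 2: api3, lb2.
Distance 3: api1, cache1, db2, lb1 — contains api1.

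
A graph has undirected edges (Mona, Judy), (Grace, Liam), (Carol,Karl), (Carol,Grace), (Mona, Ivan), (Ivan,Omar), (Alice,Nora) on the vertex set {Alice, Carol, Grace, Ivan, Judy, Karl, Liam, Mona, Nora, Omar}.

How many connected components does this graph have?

3

From Alice: component {Alice, Nora}.
From Carol: component {Carol, Grace, Karl, Liam}.
From Ivan: component {Ivan, Judy, Mona, Omar}.
That's 3 components.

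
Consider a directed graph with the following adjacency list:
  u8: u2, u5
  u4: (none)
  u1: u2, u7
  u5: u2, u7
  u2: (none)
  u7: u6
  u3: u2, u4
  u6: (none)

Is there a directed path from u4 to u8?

u4 has no outgoing edges, so nothing is reachable from it.

No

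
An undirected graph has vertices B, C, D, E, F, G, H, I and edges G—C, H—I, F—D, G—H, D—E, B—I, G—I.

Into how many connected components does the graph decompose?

2

From B: component {B, C, G, H, I}.
From D: component {D, E, F}.
That's 2 components.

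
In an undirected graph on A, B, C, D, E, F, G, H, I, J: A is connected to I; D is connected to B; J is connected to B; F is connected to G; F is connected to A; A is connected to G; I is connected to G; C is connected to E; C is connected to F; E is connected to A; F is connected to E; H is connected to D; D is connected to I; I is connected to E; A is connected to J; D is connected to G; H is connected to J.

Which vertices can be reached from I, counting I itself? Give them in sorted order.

Start at I.
Its neighbours: A, D, E, G.
Then their neighbours: B, C, F, H, J.
Every vertex is now reached.

A, B, C, D, E, F, G, H, I, J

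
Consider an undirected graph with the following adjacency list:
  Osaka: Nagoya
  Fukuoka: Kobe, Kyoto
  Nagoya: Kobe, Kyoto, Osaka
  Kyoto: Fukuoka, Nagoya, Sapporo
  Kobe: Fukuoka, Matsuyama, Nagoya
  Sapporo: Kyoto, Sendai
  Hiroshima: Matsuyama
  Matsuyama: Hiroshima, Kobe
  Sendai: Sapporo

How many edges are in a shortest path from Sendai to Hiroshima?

Distance 0: Sendai.
Distance 1: Sapporo.
Distance 2: Kyoto.
Distance 3: Fukuoka, Nagoya.
Distance 4: Kobe, Osaka.
Distance 5: Matsuyama.
Distance 6: Hiroshima — contains Hiroshima.

6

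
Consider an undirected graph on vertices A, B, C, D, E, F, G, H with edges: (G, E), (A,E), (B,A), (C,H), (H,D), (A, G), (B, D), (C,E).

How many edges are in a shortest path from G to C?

Distance 0: G.
Distance 1: A, E.
Distance 2: B, C — contains C.

2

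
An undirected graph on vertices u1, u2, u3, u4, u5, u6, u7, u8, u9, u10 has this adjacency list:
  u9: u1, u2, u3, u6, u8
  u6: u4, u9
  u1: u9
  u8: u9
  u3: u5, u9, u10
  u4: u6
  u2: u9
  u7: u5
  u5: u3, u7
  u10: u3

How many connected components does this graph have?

From u1: component {u1, u2, u3, u4, u5, u6, u7, u8, u9, u10}.
That's 1 component.

1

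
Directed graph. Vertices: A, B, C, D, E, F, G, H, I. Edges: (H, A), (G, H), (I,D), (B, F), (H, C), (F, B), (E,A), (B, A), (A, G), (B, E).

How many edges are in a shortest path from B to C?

Distance 0: B.
Distance 1: A, E, F.
Distance 2: G.
Distance 3: H.
Distance 4: C — contains C.

4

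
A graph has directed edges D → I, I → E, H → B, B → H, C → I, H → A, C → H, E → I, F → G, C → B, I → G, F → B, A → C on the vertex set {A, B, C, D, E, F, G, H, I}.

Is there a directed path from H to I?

Explore from H.
Distance 1: reach A, B.
Distance 2: reach C.
Distance 3: reach I.
Found I.

Yes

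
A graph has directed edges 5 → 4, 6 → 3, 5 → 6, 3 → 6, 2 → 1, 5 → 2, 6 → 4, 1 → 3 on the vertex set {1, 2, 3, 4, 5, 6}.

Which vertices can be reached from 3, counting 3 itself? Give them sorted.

3, 4, 6

Start at 3.
Its neighbours: 6.
Then their neighbours: 4.
Nothing further is reachable.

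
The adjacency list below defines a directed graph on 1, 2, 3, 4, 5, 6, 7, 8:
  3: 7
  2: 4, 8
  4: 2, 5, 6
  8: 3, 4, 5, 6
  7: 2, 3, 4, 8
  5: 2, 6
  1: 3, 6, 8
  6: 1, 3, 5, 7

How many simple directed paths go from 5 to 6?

5→2→4→6
5→2→8→3→7→4→6
5→2→8→4→6
5→2→8→6
5→6

5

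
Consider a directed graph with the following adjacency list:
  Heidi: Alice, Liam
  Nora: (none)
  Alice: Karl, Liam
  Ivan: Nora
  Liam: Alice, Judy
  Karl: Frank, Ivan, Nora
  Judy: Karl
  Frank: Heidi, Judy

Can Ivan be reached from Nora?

Nora has no outgoing edges, so nothing is reachable from it.

No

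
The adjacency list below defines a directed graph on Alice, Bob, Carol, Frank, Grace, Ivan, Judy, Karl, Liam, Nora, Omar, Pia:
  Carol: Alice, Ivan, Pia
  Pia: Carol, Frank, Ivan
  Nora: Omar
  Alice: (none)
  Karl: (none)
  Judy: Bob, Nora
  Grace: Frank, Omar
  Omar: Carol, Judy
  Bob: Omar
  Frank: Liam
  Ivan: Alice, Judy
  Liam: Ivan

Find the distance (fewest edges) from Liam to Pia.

6

Distance 0: Liam.
Distance 1: Ivan.
Distance 2: Alice, Judy.
Distance 3: Bob, Nora.
Distance 4: Omar.
Distance 5: Carol.
Distance 6: Pia — contains Pia.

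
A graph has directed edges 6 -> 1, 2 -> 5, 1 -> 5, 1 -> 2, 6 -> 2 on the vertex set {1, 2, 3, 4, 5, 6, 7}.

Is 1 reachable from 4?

No

4 has no outgoing edges, so nothing is reachable from it.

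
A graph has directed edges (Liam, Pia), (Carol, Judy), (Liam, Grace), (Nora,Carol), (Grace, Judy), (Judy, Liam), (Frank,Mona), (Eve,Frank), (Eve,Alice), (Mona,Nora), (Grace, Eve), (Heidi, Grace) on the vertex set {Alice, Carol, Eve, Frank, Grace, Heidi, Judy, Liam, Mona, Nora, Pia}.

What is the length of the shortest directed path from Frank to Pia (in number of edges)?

6

Distance 0: Frank.
Distance 1: Mona.
Distance 2: Nora.
Distance 3: Carol.
Distance 4: Judy.
Distance 5: Liam.
Distance 6: Grace, Pia — contains Pia.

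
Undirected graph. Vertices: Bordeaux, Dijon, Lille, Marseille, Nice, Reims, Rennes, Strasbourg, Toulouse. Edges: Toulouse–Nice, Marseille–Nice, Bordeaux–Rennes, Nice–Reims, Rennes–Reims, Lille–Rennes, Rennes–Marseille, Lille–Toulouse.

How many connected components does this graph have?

3

From Bordeaux: component {Bordeaux, Lille, Marseille, Nice, Reims, Rennes, Toulouse}.
From Dijon: component {Dijon}.
From Strasbourg: component {Strasbourg}.
That's 3 components.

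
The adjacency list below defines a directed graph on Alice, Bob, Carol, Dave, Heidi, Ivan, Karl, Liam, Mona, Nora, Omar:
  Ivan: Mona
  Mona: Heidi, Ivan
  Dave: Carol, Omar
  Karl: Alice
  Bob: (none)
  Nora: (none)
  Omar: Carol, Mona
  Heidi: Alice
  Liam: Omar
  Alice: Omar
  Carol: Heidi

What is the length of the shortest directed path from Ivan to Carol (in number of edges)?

5

Distance 0: Ivan.
Distance 1: Mona.
Distance 2: Heidi.
Distance 3: Alice.
Distance 4: Omar.
Distance 5: Carol — contains Carol.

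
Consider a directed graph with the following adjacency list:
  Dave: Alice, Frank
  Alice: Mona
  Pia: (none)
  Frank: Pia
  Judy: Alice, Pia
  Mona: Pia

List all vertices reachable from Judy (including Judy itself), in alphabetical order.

Alice, Judy, Mona, Pia

Start at Judy.
Its neighbours: Alice, Pia.
Then their neighbours: Mona.
Nothing further is reachable.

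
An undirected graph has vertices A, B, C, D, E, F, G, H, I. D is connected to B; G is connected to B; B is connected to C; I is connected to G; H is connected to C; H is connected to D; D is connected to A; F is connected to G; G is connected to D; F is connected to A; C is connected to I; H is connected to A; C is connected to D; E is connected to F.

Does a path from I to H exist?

Explore from I.
Distance 1: reach C, G.
Distance 2: reach B, D, F, H.
Found H.

Yes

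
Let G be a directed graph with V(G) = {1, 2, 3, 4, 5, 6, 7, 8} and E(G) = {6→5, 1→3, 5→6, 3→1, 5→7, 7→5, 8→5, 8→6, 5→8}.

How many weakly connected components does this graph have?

4

From 1: component {1, 3}.
From 2: component {2}.
From 4: component {4}.
From 5: component {5, 6, 7, 8}.
That's 4 components.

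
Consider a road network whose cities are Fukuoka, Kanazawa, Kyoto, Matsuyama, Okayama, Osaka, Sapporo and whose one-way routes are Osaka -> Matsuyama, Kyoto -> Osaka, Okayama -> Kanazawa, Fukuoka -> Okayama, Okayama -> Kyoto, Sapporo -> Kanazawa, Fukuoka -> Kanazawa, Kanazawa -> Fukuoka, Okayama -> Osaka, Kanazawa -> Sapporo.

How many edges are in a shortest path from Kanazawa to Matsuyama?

4

Distance 0: Kanazawa.
Distance 1: Fukuoka, Sapporo.
Distance 2: Okayama.
Distance 3: Kyoto, Osaka.
Distance 4: Matsuyama — contains Matsuyama.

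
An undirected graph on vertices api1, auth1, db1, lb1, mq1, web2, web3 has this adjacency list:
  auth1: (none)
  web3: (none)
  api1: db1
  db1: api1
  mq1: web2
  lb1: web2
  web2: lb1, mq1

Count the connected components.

From api1: component {api1, db1}.
From auth1: component {auth1}.
From lb1: component {lb1, mq1, web2}.
From web3: component {web3}.
That's 4 components.

4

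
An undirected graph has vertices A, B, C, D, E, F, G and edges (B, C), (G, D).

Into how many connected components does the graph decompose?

From A: component {A}.
From B: component {B, C}.
From D: component {D, G}.
From E: component {E}.
From F: component {F}.
That's 5 components.

5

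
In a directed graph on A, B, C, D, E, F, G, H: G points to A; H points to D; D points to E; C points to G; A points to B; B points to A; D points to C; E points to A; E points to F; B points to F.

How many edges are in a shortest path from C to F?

4

Distance 0: C.
Distance 1: G.
Distance 2: A.
Distance 3: B.
Distance 4: F — contains F.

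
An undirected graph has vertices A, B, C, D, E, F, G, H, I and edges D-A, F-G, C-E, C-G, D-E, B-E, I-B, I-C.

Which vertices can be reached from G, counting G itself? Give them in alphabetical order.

Start at G.
Its neighbours: C, F.
Then their neighbours: E, I.
Then next layer: B, D.
Then next layer: A.
Nothing further is reachable.

A, B, C, D, E, F, G, I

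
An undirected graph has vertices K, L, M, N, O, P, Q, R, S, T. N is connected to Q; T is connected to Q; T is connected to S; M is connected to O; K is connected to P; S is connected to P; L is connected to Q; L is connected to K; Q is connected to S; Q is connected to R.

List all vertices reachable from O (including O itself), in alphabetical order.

M, O

Start at O.
Its neighbours: M.
Nothing further is reachable.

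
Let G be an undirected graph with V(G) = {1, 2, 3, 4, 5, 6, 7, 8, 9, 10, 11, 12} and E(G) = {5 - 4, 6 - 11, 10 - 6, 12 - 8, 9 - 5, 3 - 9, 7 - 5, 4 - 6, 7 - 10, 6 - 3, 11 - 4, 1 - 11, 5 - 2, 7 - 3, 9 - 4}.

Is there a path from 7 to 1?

Explore from 7.
Distance 1: reach 3, 5, 10.
Distance 2: reach 2, 4, 6, 9.
Distance 3: reach 11.
Distance 4: reach 1.
Found 1.

Yes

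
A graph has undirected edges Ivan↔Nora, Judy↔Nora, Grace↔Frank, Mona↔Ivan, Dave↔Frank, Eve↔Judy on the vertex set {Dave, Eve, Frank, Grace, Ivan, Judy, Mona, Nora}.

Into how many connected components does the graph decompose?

2

From Dave: component {Dave, Frank, Grace}.
From Eve: component {Eve, Ivan, Judy, Mona, Nora}.
That's 2 components.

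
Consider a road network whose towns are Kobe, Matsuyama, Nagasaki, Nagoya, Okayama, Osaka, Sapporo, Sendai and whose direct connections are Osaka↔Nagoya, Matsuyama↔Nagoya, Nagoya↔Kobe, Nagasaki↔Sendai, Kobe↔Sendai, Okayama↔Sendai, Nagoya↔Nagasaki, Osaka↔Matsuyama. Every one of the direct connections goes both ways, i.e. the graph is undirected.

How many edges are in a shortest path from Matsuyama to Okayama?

4

Distance 0: Matsuyama.
Distance 1: Nagoya, Osaka.
Distance 2: Kobe, Nagasaki.
Distance 3: Sendai.
Distance 4: Okayama — contains Okayama.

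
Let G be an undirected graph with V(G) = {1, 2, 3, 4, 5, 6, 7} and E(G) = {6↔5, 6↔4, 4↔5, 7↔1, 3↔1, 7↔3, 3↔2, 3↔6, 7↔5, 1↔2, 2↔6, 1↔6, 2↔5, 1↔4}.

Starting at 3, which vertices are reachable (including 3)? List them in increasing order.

Start at 3.
Its neighbours: 1, 2, 6, 7.
Then their neighbours: 4, 5.
Every vertex is now reached.

1, 2, 3, 4, 5, 6, 7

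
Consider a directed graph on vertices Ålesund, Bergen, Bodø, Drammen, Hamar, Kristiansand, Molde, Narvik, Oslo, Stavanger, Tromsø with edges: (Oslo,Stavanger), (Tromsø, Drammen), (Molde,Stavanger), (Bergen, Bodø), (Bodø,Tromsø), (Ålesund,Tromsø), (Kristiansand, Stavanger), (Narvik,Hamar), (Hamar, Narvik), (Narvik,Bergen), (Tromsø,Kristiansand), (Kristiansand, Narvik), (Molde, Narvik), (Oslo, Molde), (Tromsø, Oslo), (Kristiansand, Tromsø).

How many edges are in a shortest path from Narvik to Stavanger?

5

Distance 0: Narvik.
Distance 1: Bergen, Hamar.
Distance 2: Bodø.
Distance 3: Tromsø.
Distance 4: Drammen, Kristiansand, Oslo.
Distance 5: Molde, Stavanger — contains Stavanger.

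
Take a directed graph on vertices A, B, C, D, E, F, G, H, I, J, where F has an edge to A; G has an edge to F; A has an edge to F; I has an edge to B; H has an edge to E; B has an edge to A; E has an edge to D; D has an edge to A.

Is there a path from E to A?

Yes

Explore from E.
Distance 1: reach D.
Distance 2: reach A.
Found A.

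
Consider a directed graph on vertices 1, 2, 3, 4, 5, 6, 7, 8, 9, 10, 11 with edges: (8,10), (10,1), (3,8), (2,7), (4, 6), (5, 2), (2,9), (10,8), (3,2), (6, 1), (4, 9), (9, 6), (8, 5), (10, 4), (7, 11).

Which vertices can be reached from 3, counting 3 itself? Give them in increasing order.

Start at 3.
Its neighbours: 2, 8.
Then their neighbours: 5, 7, 9, 10.
Then next layer: 1, 4, 6, 11.
Every vertex is now reached.

1, 2, 3, 4, 5, 6, 7, 8, 9, 10, 11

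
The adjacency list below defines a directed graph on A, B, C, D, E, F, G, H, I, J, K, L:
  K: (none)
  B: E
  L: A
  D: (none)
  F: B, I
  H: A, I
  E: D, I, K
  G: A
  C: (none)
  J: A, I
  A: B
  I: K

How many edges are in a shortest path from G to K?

4

Distance 0: G.
Distance 1: A.
Distance 2: B.
Distance 3: E.
Distance 4: D, I, K — contains K.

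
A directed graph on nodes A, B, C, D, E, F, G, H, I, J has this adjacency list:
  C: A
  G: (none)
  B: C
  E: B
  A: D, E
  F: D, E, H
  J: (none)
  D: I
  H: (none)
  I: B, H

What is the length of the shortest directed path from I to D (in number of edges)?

Distance 0: I.
Distance 1: B, H.
Distance 2: C.
Distance 3: A.
Distance 4: D, E — contains D.

4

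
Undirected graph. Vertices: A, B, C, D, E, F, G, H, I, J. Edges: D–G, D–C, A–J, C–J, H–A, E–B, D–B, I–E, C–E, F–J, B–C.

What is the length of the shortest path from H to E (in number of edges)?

4

Distance 0: H.
Distance 1: A.
Distance 2: J.
Distance 3: C, F.
Distance 4: B, D, E — contains E.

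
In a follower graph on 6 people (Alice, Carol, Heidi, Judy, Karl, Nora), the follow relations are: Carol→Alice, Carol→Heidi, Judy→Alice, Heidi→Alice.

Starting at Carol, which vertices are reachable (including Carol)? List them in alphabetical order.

Start at Carol.
Its neighbours: Alice, Heidi.
Nothing further is reachable.

Alice, Carol, Heidi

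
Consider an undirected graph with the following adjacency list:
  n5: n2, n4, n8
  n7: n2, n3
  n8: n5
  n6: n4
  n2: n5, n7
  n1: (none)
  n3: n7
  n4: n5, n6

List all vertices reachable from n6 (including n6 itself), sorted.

n2, n3, n4, n5, n6, n7, n8

Start at n6.
Its neighbours: n4.
Then their neighbours: n5.
Then next layer: n2, n8.
Then next layer: n7.
Then next layer: n3.
Nothing further is reachable.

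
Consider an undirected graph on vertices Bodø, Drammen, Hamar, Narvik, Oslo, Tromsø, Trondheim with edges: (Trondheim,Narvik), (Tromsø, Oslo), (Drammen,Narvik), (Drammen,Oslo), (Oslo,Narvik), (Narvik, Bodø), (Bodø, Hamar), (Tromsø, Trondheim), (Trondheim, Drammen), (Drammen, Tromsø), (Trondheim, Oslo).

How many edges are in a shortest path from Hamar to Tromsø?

4

Distance 0: Hamar.
Distance 1: Bodø.
Distance 2: Narvik.
Distance 3: Drammen, Oslo, Trondheim.
Distance 4: Tromsø — contains Tromsø.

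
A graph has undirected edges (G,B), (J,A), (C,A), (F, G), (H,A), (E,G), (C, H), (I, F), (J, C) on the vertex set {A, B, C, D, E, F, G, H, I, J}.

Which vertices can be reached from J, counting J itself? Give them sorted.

Start at J.
Its neighbours: A, C.
Then their neighbours: H.
Nothing further is reachable.

A, C, H, J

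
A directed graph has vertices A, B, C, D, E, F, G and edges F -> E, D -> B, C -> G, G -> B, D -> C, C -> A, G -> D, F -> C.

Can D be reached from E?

No

E has no outgoing edges, so nothing is reachable from it.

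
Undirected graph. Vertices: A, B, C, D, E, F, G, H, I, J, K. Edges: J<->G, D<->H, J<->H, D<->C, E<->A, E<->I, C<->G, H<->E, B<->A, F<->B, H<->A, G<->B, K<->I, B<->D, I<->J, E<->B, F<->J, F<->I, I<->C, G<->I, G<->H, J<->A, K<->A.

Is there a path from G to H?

Yes

Explore from G.
Distance 1: reach B, C, H, I, J.
Found H.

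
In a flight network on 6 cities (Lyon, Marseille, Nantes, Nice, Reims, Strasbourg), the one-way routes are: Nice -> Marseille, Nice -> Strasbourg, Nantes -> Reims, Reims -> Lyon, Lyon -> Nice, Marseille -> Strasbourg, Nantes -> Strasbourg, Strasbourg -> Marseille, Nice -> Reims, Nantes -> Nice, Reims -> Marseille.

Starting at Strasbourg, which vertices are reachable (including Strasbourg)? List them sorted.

Marseille, Strasbourg

Start at Strasbourg.
Its neighbours: Marseille.
Nothing further is reachable.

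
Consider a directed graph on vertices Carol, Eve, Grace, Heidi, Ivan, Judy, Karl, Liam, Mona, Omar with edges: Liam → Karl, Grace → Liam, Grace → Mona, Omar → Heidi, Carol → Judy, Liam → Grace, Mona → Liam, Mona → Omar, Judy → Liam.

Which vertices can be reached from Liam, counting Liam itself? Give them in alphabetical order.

Grace, Heidi, Karl, Liam, Mona, Omar

Start at Liam.
Its neighbours: Grace, Karl.
Then their neighbours: Mona.
Then next layer: Omar.
Then next layer: Heidi.
Nothing further is reachable.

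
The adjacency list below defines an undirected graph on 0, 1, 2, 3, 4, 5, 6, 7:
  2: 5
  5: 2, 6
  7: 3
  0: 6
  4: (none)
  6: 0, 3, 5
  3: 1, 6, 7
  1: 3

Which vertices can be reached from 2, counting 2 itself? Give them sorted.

Start at 2.
Its neighbours: 5.
Then their neighbours: 6.
Then next layer: 0, 3.
Then next layer: 1, 7.
Nothing further is reachable.

0, 1, 2, 3, 5, 6, 7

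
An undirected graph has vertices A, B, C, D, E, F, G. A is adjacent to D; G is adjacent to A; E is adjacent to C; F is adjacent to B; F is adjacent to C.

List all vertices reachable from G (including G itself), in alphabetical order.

Start at G.
Its neighbours: A.
Then their neighbours: D.
Nothing further is reachable.

A, D, G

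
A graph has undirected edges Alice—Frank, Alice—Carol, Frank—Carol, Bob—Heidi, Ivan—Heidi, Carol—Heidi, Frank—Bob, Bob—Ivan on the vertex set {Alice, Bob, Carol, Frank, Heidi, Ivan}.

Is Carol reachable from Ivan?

Explore from Ivan.
Distance 1: reach Bob, Heidi.
Distance 2: reach Carol, Frank.
Found Carol.

Yes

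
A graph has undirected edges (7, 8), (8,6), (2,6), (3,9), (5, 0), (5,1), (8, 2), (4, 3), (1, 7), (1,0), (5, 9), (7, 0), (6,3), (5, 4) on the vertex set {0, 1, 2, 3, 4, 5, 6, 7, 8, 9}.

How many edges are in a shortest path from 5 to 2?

4

Distance 0: 5.
Distance 1: 0, 1, 4, 9.
Distance 2: 3, 7.
Distance 3: 6, 8.
Distance 4: 2 — contains 2.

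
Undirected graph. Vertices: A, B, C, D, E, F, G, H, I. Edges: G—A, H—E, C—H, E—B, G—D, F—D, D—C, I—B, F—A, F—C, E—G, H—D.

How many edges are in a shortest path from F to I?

5

Distance 0: F.
Distance 1: A, C, D.
Distance 2: G, H.
Distance 3: E.
Distance 4: B.
Distance 5: I — contains I.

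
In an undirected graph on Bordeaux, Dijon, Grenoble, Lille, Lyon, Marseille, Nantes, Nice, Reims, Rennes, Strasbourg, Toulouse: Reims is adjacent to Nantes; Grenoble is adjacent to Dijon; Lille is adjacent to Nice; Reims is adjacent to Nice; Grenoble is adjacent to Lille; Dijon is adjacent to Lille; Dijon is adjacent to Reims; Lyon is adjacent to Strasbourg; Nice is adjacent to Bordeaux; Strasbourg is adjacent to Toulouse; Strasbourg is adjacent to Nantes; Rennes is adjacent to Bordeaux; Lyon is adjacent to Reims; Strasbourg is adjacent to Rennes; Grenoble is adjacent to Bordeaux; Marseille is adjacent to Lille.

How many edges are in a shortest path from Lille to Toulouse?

5

Distance 0: Lille.
Distance 1: Dijon, Grenoble, Marseille, Nice.
Distance 2: Bordeaux, Reims.
Distance 3: Lyon, Nantes, Rennes.
Distance 4: Strasbourg.
Distance 5: Toulouse — contains Toulouse.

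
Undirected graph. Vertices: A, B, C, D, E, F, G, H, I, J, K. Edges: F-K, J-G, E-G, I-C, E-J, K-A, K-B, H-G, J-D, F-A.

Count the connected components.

3

From A: component {A, B, F, K}.
From C: component {C, I}.
From D: component {D, E, G, H, J}.
That's 3 components.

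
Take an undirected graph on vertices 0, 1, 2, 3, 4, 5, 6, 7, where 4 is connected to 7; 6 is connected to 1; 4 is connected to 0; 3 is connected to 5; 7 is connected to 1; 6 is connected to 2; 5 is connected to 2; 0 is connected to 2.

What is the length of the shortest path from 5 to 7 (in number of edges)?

Distance 0: 5.
Distance 1: 2, 3.
Distance 2: 0, 6.
Distance 3: 1, 4.
Distance 4: 7 — contains 7.

4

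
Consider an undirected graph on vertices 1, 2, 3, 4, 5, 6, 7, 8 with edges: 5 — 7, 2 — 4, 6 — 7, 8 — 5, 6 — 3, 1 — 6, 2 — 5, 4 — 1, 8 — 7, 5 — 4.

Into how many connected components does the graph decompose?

From 1: component {1, 2, 3, 4, 5, 6, 7, 8}.
That's 1 component.

1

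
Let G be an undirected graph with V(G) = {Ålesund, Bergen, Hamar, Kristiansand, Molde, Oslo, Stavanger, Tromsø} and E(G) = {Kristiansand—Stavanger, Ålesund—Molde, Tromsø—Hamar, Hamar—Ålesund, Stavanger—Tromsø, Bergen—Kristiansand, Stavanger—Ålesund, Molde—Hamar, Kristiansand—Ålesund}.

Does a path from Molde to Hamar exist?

Yes

Explore from Molde.
Distance 1: reach Ålesund, Hamar.
Found Hamar.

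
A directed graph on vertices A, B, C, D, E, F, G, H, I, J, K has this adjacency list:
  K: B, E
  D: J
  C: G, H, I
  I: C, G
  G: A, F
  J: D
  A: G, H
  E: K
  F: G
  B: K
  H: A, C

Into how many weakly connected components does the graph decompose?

From A: component {A, C, F, G, H, I}.
From B: component {B, E, K}.
From D: component {D, J}.
That's 3 components.

3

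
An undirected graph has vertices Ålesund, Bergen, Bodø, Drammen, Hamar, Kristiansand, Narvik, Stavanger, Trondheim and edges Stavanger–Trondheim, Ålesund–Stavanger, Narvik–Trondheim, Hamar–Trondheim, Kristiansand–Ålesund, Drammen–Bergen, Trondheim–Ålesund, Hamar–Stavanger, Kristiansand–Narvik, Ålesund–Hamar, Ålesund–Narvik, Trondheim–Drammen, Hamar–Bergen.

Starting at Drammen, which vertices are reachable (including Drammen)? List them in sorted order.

Ålesund, Bergen, Drammen, Hamar, Kristiansand, Narvik, Stavanger, Trondheim

Start at Drammen.
Its neighbours: Bergen, Trondheim.
Then their neighbours: Ålesund, Hamar, Narvik, Stavanger.
Then next layer: Kristiansand.
Nothing further is reachable.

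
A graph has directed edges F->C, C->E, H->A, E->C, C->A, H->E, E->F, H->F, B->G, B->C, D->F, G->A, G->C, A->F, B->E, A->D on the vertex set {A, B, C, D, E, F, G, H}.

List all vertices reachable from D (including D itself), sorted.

Start at D.
Its neighbours: F.
Then their neighbours: C.
Then next layer: A, E.
Nothing further is reachable.

A, C, D, E, F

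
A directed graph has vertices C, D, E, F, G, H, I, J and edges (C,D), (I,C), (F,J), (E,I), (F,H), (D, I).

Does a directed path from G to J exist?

No

G has no outgoing edges, so nothing is reachable from it.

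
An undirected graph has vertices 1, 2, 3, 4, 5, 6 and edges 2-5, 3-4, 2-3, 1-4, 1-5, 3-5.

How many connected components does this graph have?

2

From 1: component {1, 2, 3, 4, 5}.
From 6: component {6}.
That's 2 components.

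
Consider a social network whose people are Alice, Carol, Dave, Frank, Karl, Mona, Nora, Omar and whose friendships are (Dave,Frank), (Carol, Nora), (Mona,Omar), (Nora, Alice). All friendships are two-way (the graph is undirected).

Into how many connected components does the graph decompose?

From Alice: component {Alice, Carol, Nora}.
From Dave: component {Dave, Frank}.
From Karl: component {Karl}.
From Mona: component {Mona, Omar}.
That's 4 components.

4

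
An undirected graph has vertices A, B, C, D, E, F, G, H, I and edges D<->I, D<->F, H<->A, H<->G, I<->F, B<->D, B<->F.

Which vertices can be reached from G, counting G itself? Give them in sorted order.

A, G, H

Start at G.
Its neighbours: H.
Then their neighbours: A.
Nothing further is reachable.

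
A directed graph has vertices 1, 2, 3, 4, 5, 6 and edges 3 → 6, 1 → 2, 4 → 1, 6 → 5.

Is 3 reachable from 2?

No

2 has no outgoing edges, so nothing is reachable from it.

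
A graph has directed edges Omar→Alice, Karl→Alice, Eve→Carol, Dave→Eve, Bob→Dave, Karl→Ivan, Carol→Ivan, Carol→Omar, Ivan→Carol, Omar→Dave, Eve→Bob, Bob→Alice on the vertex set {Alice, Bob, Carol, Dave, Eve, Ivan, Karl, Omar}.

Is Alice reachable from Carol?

Yes

Explore from Carol.
Distance 1: reach Ivan, Omar.
Distance 2: reach Alice, Dave.
Found Alice.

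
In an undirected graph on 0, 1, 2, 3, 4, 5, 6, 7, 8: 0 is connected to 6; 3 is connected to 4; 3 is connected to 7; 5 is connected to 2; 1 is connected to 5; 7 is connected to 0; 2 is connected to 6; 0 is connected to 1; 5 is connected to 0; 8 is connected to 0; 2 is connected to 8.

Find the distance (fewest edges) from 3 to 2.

Distance 0: 3.
Distance 1: 4, 7.
Distance 2: 0.
Distance 3: 1, 5, 6, 8.
Distance 4: 2 — contains 2.

4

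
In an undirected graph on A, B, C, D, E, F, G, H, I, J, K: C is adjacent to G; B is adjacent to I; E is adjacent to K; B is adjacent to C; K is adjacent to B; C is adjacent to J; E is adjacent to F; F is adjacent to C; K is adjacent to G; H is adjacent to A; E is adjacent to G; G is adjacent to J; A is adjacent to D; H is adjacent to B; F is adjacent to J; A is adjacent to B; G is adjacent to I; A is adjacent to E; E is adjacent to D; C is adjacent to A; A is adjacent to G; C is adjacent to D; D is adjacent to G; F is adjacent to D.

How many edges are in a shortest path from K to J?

Distance 0: K.
Distance 1: B, E, G.
Distance 2: A, C, D, F, H, I, J — contains J.

2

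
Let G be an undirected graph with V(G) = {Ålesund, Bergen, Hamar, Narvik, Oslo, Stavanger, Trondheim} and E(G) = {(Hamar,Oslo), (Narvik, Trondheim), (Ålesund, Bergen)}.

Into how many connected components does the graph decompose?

From Ålesund: component {Ålesund, Bergen}.
From Hamar: component {Hamar, Oslo}.
From Narvik: component {Narvik, Trondheim}.
From Stavanger: component {Stavanger}.
That's 4 components.

4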